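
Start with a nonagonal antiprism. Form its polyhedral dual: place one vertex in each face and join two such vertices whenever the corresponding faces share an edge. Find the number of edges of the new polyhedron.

36

The base solid has V = 18, E = 36, F = 20.
The dual swaps V and F and preserves E: V′ = F = 20, E′ = E = 36, F′ = V = 18.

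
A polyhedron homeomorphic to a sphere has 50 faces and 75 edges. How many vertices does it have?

Here V − E + F = 2.
V = 2 + E − F = 2 + 75 − 50 = 27.

27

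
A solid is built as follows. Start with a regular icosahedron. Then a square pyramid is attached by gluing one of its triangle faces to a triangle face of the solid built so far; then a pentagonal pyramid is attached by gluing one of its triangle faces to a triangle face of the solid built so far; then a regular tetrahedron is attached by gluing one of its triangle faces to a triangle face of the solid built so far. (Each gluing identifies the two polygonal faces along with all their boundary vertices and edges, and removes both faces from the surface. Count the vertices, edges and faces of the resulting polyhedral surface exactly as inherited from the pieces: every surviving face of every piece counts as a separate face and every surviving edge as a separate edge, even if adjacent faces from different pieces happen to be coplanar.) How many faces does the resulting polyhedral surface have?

A regular icosahedron: V=12, E=30, F=20.
Attach a square pyramid (V=5, E=8, F=5) along a 3-gon: merge 3 vertices and 3 edges, delete both glued faces → V=14, E=35, F=23.
Attach a pentagonal pyramid (V=6, E=10, F=6) along a 3-gon: merge 3 vertices and 3 edges, delete both glued faces → V=17, E=42, F=27.
Attach a regular tetrahedron (V=4, E=6, F=4) along a 3-gon: merge 3 vertices and 3 edges, delete both glued faces → V=18, E=45, F=29.
Check: V − E + F = 18 − 45 + 29 = 2.

29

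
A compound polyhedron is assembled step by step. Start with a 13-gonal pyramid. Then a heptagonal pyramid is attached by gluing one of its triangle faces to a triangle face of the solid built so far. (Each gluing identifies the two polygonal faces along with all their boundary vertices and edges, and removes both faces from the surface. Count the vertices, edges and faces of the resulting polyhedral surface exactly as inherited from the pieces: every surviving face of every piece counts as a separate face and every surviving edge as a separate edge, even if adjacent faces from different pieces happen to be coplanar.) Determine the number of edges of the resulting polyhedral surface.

37

A 13-gonal pyramid: V=14, E=26, F=14.
Attach a heptagonal pyramid (V=8, E=14, F=8) along a 3-gon: merge 3 vertices and 3 edges, delete both glued faces → V=19, E=37, F=20.
Check: V − E + F = 19 − 37 + 20 = 2.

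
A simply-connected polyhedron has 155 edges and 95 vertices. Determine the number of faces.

Here V − E + F = 2.
F = 2 − V + E = 2 − 95 + 155 = 62.

62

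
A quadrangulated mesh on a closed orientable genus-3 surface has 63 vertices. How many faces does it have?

67

χ = 2 − 2·3 = -4, and every face is a square so 4F = 2E.
V − E + F = -4 with E = 4F/2 gives 63 − (4/2 − 1)·F = -4, so F = 67 and E = 134.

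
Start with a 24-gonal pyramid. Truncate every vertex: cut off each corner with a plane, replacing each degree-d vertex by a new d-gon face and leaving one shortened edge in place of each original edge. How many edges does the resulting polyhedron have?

The base solid has V = 25, E = 48, F = 25.
Truncation replaces each original edge-end by a new vertex, so V′ = 2E = 96.
Each original edge survives, and each old vertex of degree d contributes d new edges; summing degrees gives Σd = 2E, so E′ = E + 2E = 3E = 144.
Each original face survives and each original vertex becomes one new face: F′ = F + V = 50.

144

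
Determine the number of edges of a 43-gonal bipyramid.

129

A bipyramid over an n-gon has 2n triangular faces and n + 2 vertices: V = 43 + 2 = 45, E = 3·43 = 129, F = 2·43 = 86.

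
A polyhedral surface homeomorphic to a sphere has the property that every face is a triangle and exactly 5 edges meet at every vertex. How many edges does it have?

Each face has 3 edges and each edge borders two faces, so 2E = 3F.
Each vertex has degree 5, so 5V = 2E and hence V = 3F/5.
Euler: V − E + F = 2 ⇒ (3F/5) − (3F/2) + F = 2.
Multiply by 10: (6 − 15 + 10)F = 20, i.e. 1F = 20.
So F = 20, E = 3·20/2 = 30, V = 3·20/5 = 12.

30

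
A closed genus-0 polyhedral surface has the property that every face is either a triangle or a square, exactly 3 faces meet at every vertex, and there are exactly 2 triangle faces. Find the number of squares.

3

Let x be the number of squares; then F = 2 + x.
Edge–face incidences: 2E = 3·2 + 4·x = 6 + 4x.
Every vertex has degree 3, so 3V = 2E.
Euler: V − E + F = 2 ⇒ (2E)/3 − E + (2 + x) = 2.
Multiply by 6: 2·(2E) − 3·(2E) + 6·(2 + x) = 12, i.e. 12 + 6x − (6 + 4x) = 12.
Collecting terms: 2x + 6 = 12, so 2x = 6, so x = 3.
Then 2E = 6 + 4·3 = 18, so E = 9, V = 2E/3 = 6, F = 2 + 3 = 5.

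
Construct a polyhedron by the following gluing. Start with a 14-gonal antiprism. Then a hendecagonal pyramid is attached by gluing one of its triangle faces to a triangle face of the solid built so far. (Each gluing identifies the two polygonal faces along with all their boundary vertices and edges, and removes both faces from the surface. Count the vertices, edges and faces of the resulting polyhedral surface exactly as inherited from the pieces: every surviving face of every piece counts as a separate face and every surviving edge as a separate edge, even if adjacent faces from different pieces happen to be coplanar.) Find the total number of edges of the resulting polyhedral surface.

A 14-gonal antiprism: V=28, E=56, F=30.
Attach a hendecagonal pyramid (V=12, E=22, F=12) along a 3-gon: merge 3 vertices and 3 edges, delete both glued faces → V=37, E=75, F=40.
Check: V − E + F = 37 − 75 + 40 = 2.

75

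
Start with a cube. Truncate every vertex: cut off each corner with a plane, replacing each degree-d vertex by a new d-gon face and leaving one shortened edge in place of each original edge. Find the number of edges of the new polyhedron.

The base solid has V = 8, E = 12, F = 6.
Truncation replaces each original edge-end by a new vertex, so V′ = 2E = 24.
Each original edge survives, and each old vertex of degree d contributes d new edges; summing degrees gives Σd = 2E, so E′ = E + 2E = 3E = 36.
Each original face survives and each original vertex becomes one new face: F′ = F + V = 14.

36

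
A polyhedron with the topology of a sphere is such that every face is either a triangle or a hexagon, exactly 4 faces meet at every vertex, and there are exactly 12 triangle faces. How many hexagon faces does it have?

Let x be the number of hexagons; then F = 12 + x.
Edge–face incidences: 2E = 3·12 + 6·x = 36 + 6x.
Every vertex has degree 4, so 4V = 2E.
Euler: V − E + F = 2 ⇒ (2E)/4 − E + (12 + x) = 2.
Multiply by 8: 2·(2E) − 4·(2E) + 8·(12 + x) = 16, i.e. 96 + 8x − 2·(36 + 6x) = 16.
Collecting terms: −4x + 24 = 16, so −4x = −8, so x = 2.
Then 2E = 36 + 6·2 = 48, so E = 24, V = 2E/4 = 12, F = 12 + 2 = 14.

2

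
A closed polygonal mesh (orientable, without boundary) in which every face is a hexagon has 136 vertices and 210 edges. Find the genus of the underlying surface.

Every face is a hexagon and each edge borders two faces, so 6F = 2·210, giving F = 70.
χ = V − E + F = 136 − 210 + 70 = -4.
For a closed orientable surface χ = 2 − 2g, so g = (2 − (-4))/2 = 3.

3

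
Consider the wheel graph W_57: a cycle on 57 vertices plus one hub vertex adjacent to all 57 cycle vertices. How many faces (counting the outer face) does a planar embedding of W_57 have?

58

W_57 has V = 57 + 1 = 58 vertices and E = 2·57 = 114 edges.
By Euler's formula F = 2 − V + E = 2 − 58 + 114 = 58.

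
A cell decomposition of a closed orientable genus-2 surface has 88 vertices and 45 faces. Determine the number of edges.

135

For a closed orientable surface of genus 2, χ = 2 − 2·2 = -2.
E = V + F − (-2) = 88 + 45 − (-2) = 135.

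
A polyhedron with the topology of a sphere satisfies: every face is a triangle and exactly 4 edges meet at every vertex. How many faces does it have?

8

Each face has 3 edges and each edge borders two faces, so 2E = 3F.
Each vertex has degree 4, so 4V = 2E and hence V = 3F/4.
Euler: V − E + F = 2 ⇒ (3F/4) − (3F/2) + F = 2.
Multiply by 8: (6 − 12 + 8)F = 16, i.e. 2F = 16.
So F = 8, E = 3·8/2 = 12, V = 3·8/4 = 6.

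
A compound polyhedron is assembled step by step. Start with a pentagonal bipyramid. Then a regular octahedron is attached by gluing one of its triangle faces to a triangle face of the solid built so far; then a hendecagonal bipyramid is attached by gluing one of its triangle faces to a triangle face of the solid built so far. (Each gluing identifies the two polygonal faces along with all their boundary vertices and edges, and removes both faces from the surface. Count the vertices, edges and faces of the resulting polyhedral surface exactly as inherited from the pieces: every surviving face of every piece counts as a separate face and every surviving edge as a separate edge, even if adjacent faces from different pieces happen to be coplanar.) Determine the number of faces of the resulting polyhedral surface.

36

A pentagonal bipyramid: V=7, E=15, F=10.
Attach a regular octahedron (V=6, E=12, F=8) along a 3-gon: merge 3 vertices and 3 edges, delete both glued faces → V=10, E=24, F=16.
Attach a hendecagonal bipyramid (V=13, E=33, F=22) along a 3-gon: merge 3 vertices and 3 edges, delete both glued faces → V=20, E=54, F=36.
Check: V − E + F = 20 − 54 + 36 = 2.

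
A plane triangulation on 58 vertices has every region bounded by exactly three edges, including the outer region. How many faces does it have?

112

In a plane triangulation 3F = 2E and V − E + F = 2, so F = 2V − 4 = 2·58 − 4 = 112.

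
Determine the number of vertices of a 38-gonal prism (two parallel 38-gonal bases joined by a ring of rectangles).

76

A prism on an n-gon has two n-gon bases and n rectangular sides: V = 2·38 = 76, E = 3·38 = 114, F = 38 + 2 = 40.
Check: V − E + F = 76 − 114 + 40 = 2.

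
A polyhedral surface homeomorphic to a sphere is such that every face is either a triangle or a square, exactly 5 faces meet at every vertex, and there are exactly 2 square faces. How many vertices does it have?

16

Let x be the number of triangles; then F = 2 + x.
Edge–face incidences: 2E = 4·2 + 3·x = 8 + 3x.
Every vertex has degree 5, so 5V = 2E.
Euler: V − E + F = 2 ⇒ (2E)/5 − E + (2 + x) = 2.
Multiply by 10: 2·(2E) − 5·(2E) + 10·(2 + x) = 20, i.e. 20 + 10x − 3·(8 + 3x) = 20.
Collecting terms: x − 4 = 20, so x = 24.
Then 2E = 8 + 3·24 = 80, so E = 40, V = 2E/5 = 16, F = 2 + 24 = 26.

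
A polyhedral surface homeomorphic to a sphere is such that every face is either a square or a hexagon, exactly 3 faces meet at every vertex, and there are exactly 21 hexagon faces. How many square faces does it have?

Let x be the number of squares; then F = 21 + x.
Edge–face incidences: 2E = 6·21 + 4·x = 126 + 4x.
Every vertex has degree 3, so 3V = 2E.
Euler: V − E + F = 2 ⇒ (2E)/3 − E + (21 + x) = 2.
Multiply by 6: 2·(2E) − 3·(2E) + 6·(21 + x) = 12, i.e. 126 + 6x − (126 + 4x) = 12.
Collecting terms: 2x = 12, so x = 6.
Then 2E = 126 + 4·6 = 150, so E = 75, V = 2E/3 = 50, F = 21 + 6 = 27.

6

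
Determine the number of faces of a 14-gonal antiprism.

30

An antiprism on an n-gon has two n-gon caps and 2n triangles: V = 2·14 = 28, E = 4·14 = 56, F = 2·14 + 2 = 30.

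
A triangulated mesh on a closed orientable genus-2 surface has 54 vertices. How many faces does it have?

112

χ = 2 − 2·2 = -2, and every face is a triangle so 3F = 2E.
V − E + F = -2 with E = 3F/2 gives 54 − (3/2 − 1)·F = -2, so F = 112 and E = 168.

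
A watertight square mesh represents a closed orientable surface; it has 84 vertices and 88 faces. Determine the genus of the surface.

3

Every face is a square, so 2E = 4·88 = 352, giving E = 176.
χ = V − E + F = 84 − 176 + 88 = -4.
For a closed orientable surface χ = 2 − 2g, so g = (2 − (-4))/2 = 3.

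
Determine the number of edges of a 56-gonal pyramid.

A pyramid on an n-gon base has one n-gon and n triangles: V = 56 + 1 = 57, E = 2·56 = 112, F = 56 + 1 = 57.
Check: V − E + F = 57 − 112 + 57 = 2.

112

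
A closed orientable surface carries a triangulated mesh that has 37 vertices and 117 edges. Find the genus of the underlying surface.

Every face is a triangle and each edge borders two faces, so 3F = 2·117, giving F = 78.
χ = V − E + F = 37 − 117 + 78 = -2.
For a closed orientable surface χ = 2 − 2g, so g = (2 − (-2))/2 = 2.

2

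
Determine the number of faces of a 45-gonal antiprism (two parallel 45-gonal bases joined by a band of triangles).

92

An antiprism on an n-gon has two n-gon caps and 2n triangles: V = 2·45 = 90, E = 4·45 = 180, F = 2·45 + 2 = 92.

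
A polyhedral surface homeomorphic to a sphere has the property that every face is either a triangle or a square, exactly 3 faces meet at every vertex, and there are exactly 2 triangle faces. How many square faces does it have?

3

Let x be the number of squares; then F = 2 + x.
Edge–face incidences: 2E = 3·2 + 4·x = 6 + 4x.
Every vertex has degree 3, so 3V = 2E.
Euler: V − E + F = 2 ⇒ (2E)/3 − E + (2 + x) = 2.
Multiply by 6: 2·(2E) − 3·(2E) + 6·(2 + x) = 12, i.e. 12 + 6x − (6 + 4x) = 12.
Collecting terms: 2x + 6 = 12, so 2x = 6, so x = 3.
Then 2E = 6 + 4·3 = 18, so E = 9, V = 2E/3 = 6, F = 2 + 3 = 5.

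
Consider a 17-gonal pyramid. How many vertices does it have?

18

A pyramid on an n-gon base has one n-gon and n triangles: V = 17 + 1 = 18, E = 2·17 = 34, F = 17 + 1 = 18.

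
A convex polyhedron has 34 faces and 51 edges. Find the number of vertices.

19

Here V − E + F = 2.
V = 2 + E − F = 2 + 51 − 34 = 19.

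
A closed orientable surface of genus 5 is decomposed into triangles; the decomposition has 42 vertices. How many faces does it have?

χ = 2 − 2·5 = -8, and every face is a triangle so 3F = 2E.
V − E + F = -8 with E = 3F/2 gives 42 − (3/2 − 1)·F = -8, so F = 100 and E = 150.

100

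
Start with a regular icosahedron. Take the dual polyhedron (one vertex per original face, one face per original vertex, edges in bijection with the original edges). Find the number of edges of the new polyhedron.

The base solid has V = 12, E = 30, F = 20.
The dual swaps V and F and preserves E: V′ = F = 20, E′ = E = 30, F′ = V = 12.

30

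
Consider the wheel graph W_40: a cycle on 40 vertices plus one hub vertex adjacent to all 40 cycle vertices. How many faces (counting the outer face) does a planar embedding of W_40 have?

41

W_40 has V = 40 + 1 = 41 vertices and E = 2·40 = 80 edges.
By Euler's formula F = 2 − V + E = 2 − 41 + 80 = 41.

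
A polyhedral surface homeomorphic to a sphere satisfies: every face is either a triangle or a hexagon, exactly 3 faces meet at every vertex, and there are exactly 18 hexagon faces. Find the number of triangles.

4

Let x be the number of triangles; then F = 18 + x.
Edge–face incidences: 2E = 6·18 + 3·x = 108 + 3x.
Every vertex has degree 3, so 3V = 2E.
Euler: V − E + F = 2 ⇒ (2E)/3 − E + (18 + x) = 2.
Multiply by 6: 2·(2E) − 3·(2E) + 6·(18 + x) = 12, i.e. 108 + 6x − (108 + 3x) = 12.
Collecting terms: 3x = 12, so x = 4.
Then 2E = 108 + 3·4 = 120, so E = 60, V = 2E/3 = 40, F = 18 + 4 = 22.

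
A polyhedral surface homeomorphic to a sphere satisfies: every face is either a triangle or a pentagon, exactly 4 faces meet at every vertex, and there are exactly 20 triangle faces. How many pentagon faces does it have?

Let x be the number of pentagons; then F = 20 + x.
Edge–face incidences: 2E = 3·20 + 5·x = 60 + 5x.
Every vertex has degree 4, so 4V = 2E.
Euler: V − E + F = 2 ⇒ (2E)/4 − E + (20 + x) = 2.
Multiply by 8: 2·(2E) − 4·(2E) + 8·(20 + x) = 16, i.e. 160 + 8x − 2·(60 + 5x) = 16.
Collecting terms: −2x + 40 = 16, so −2x = −24, so x = 12.
Then 2E = 60 + 5·12 = 120, so E = 60, V = 2E/4 = 30, F = 20 + 12 = 32.

12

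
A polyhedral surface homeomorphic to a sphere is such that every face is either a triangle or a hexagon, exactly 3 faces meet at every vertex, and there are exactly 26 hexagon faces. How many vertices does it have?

56

Let x be the number of triangles; then F = 26 + x.
Edge–face incidences: 2E = 6·26 + 3·x = 156 + 3x.
Every vertex has degree 3, so 3V = 2E.
Euler: V − E + F = 2 ⇒ (2E)/3 − E + (26 + x) = 2.
Multiply by 6: 2·(2E) − 3·(2E) + 6·(26 + x) = 12, i.e. 156 + 6x − (156 + 3x) = 12.
Collecting terms: 3x = 12, so x = 4.
Then 2E = 156 + 3·4 = 168, so E = 84, V = 2E/3 = 56, F = 26 + 4 = 30.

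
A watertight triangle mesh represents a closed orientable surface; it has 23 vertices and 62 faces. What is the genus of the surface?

Every face is a triangle, so 2E = 3·62 = 186, giving E = 93.
χ = V − E + F = 23 − 93 + 62 = -8.
For a closed orientable surface χ = 2 − 2g, so g = (2 − (-8))/2 = 5.

5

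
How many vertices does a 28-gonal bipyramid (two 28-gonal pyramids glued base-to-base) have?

30

A bipyramid over an n-gon has 2n triangular faces and n + 2 vertices: V = 28 + 2 = 30, E = 3·28 = 84, F = 2·28 = 56.
Check: V − E + F = 30 − 84 + 56 = 2.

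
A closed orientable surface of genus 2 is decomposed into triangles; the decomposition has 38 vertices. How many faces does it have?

80

χ = 2 − 2·2 = -2, and every face is a triangle so 3F = 2E.
V − E + F = -2 with E = 3F/2 gives 38 − (3/2 − 1)·F = -2, so F = 80 and E = 120.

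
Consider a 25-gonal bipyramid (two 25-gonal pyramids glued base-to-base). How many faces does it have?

A bipyramid over an n-gon has 2n triangular faces and n + 2 vertices: V = 25 + 2 = 27, E = 3·25 = 75, F = 2·25 = 50.

50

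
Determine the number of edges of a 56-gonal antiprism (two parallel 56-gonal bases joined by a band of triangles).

An antiprism on an n-gon has two n-gon caps and 2n triangles: V = 2·56 = 112, E = 4·56 = 224, F = 2·56 + 2 = 114.

224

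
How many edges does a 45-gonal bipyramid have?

A bipyramid over an n-gon has 2n triangular faces and n + 2 vertices: V = 45 + 2 = 47, E = 3·45 = 135, F = 2·45 = 90.

135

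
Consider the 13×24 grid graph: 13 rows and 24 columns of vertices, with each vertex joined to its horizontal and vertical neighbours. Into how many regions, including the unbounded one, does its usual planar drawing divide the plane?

The grid has V = 13·24 = 312 vertices and E = 13·23 + 24·12 = 587 edges.
F = 2 − V + E = 2 − 312 + 587 = 277.

277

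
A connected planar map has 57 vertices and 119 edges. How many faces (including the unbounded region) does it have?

64

Euler's formula for a connected plane graph: V − E + F = 2, so F = 2 − 57 + 119 = 64.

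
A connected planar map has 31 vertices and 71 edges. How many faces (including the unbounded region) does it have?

42

Euler's formula for a connected plane graph: V − E + F = 2, so F = 2 − 31 + 71 = 42.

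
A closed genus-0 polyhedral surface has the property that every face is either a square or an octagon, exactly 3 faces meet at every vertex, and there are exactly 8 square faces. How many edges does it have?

Let x be the number of octagons; then F = 8 + x.
Edge–face incidences: 2E = 4·8 + 8·x = 32 + 8x.
Every vertex has degree 3, so 3V = 2E.
Euler: V − E + F = 2 ⇒ (2E)/3 − E + (8 + x) = 2.
Multiply by 6: 2·(2E) − 3·(2E) + 6·(8 + x) = 12, i.e. 48 + 6x − (32 + 8x) = 12.
Collecting terms: −2x + 16 = 12, so −2x = −4, so x = 2.
Then 2E = 32 + 8·2 = 48, so E = 24, V = 2E/3 = 16, F = 8 + 2 = 10.

24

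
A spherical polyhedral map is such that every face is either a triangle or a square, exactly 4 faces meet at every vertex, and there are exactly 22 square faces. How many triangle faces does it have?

Let x be the number of triangles; then F = 22 + x.
Edge–face incidences: 2E = 4·22 + 3·x = 88 + 3x.
Every vertex has degree 4, so 4V = 2E.
Euler: V − E + F = 2 ⇒ (2E)/4 − E + (22 + x) = 2.
Multiply by 8: 2·(2E) − 4·(2E) + 8·(22 + x) = 16, i.e. 176 + 8x − 2·(88 + 3x) = 16.
Collecting terms: 2x = 16, so x = 8.
Then 2E = 88 + 3·8 = 112, so E = 56, V = 2E/4 = 28, F = 22 + 8 = 30.

8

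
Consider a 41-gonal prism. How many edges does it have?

A prism on an n-gon has two n-gon bases and n rectangular sides: V = 2·41 = 82, E = 3·41 = 123, F = 41 + 2 = 43.

123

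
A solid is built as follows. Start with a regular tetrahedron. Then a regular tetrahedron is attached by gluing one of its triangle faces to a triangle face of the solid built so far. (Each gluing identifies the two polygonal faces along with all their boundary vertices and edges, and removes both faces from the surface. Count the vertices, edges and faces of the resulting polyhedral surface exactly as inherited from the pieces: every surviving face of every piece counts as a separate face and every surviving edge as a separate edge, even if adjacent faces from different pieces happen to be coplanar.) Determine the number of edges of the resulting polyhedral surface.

9

A regular tetrahedron: V=4, E=6, F=4.
Attach a regular tetrahedron (V=4, E=6, F=4) along a 3-gon: merge 3 vertices and 3 edges, delete both glued faces → V=5, E=9, F=6.
Check: V − E + F = 5 − 9 + 6 = 2.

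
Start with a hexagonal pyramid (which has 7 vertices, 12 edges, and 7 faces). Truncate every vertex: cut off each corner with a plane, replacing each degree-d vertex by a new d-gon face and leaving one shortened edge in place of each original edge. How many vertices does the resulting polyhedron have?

Truncation replaces each original edge-end by a new vertex, so V′ = 2E = 24.
Each original edge survives, and each old vertex of degree d contributes d new edges; summing degrees gives Σd = 2E, so E′ = E + 2E = 3E = 36.
Each original face survives and each original vertex becomes one new face: F′ = F + V = 14.

24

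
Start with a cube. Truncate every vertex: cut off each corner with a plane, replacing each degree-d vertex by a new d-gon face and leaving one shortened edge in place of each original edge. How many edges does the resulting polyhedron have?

The base solid has V = 8, E = 12, F = 6.
Truncation replaces each original edge-end by a new vertex, so V′ = 2E = 24.
Each original edge survives, and each old vertex of degree d contributes d new edges; summing degrees gives Σd = 2E, so E′ = E + 2E = 3E = 36.
Each original face survives and each original vertex becomes one new face: F′ = F + V = 14.

36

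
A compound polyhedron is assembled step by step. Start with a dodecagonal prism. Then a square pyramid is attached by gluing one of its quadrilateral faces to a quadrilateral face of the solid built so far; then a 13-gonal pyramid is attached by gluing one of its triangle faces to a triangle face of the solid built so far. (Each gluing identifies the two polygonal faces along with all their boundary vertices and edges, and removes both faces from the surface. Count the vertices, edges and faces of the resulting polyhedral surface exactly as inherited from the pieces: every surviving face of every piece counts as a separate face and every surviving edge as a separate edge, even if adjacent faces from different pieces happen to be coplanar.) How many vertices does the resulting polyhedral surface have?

A dodecagonal prism: V=24, E=36, F=14.
Attach a square pyramid (V=5, E=8, F=5) along a 4-gon: merge 4 vertices and 4 edges, delete both glued faces → V=25, E=40, F=17.
Attach a 13-gonal pyramid (V=14, E=26, F=14) along a 3-gon: merge 3 vertices and 3 edges, delete both glued faces → V=36, E=63, F=29.
Check: V − E + F = 36 − 63 + 29 = 2.

36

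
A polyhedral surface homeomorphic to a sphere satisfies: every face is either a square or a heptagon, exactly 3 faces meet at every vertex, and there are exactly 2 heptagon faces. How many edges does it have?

Let x be the number of squares; then F = 2 + x.
Edge–face incidences: 2E = 7·2 + 4·x = 14 + 4x.
Every vertex has degree 3, so 3V = 2E.
Euler: V − E + F = 2 ⇒ (2E)/3 − E + (2 + x) = 2.
Multiply by 6: 2·(2E) − 3·(2E) + 6·(2 + x) = 12, i.e. 12 + 6x − (14 + 4x) = 12.
Collecting terms: 2x − 2 = 12, so 2x = 14, so x = 7.
Then 2E = 14 + 4·7 = 42, so E = 21, V = 2E/3 = 14, F = 2 + 7 = 9.

21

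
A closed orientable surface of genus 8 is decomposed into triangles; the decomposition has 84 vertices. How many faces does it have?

χ = 2 − 2·8 = -14, and every face is a triangle so 3F = 2E.
V − E + F = -14 with E = 3F/2 gives 84 − (3/2 − 1)·F = -14, so F = 196 and E = 294.

196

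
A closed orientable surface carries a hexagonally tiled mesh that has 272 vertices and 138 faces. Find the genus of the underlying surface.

3

Every face is a hexagon, so 2E = 6·138 = 828, giving E = 414.
χ = V − E + F = 272 − 414 + 138 = -4.
For a closed orientable surface χ = 2 − 2g, so g = (2 − (-4))/2 = 3.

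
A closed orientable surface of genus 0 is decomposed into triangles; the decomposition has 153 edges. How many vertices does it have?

53

χ = 2 − 2·0 = 2, and every face is a triangle so 3F = 2E.
F = 2E/3 = 102. Then V = 2 + E − F = 2 + 153 − 102 = 53.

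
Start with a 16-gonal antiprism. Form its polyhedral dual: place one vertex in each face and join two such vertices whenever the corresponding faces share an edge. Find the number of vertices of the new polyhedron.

34

The base solid has V = 32, E = 64, F = 34.
The dual swaps V and F and preserves E: V′ = F = 34, E′ = E = 64, F′ = V = 32.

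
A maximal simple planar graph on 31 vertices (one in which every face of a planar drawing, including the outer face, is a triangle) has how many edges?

87

In a plane triangulation 3F = 2E and V − E + F = 2, so E = 3V − 6 = 3·31 − 6 = 87.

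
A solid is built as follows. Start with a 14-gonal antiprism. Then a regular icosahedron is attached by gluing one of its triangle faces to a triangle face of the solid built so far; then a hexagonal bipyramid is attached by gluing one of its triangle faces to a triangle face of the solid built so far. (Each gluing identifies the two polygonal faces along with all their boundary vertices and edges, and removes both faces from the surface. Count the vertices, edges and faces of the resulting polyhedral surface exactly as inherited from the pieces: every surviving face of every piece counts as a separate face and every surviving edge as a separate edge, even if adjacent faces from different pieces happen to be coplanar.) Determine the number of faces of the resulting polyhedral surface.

A 14-gonal antiprism: V=28, E=56, F=30.
Attach a regular icosahedron (V=12, E=30, F=20) along a 3-gon: merge 3 vertices and 3 edges, delete both glued faces → V=37, E=83, F=48.
Attach a hexagonal bipyramid (V=8, E=18, F=12) along a 3-gon: merge 3 vertices and 3 edges, delete both glued faces → V=42, E=98, F=58.
Check: V − E + F = 42 − 98 + 58 = 2.

58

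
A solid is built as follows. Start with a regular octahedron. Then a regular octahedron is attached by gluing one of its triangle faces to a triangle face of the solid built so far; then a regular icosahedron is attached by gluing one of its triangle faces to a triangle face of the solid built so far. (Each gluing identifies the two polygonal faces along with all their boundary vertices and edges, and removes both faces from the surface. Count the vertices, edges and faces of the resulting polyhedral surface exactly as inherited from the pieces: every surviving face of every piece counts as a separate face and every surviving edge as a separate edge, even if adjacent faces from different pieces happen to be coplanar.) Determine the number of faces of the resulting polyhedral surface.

32

A regular octahedron: V=6, E=12, F=8.
Attach a regular octahedron (V=6, E=12, F=8) along a 3-gon: merge 3 vertices and 3 edges, delete both glued faces → V=9, E=21, F=14.
Attach a regular icosahedron (V=12, E=30, F=20) along a 3-gon: merge 3 vertices and 3 edges, delete both glued faces → V=18, E=48, F=32.
Check: V − E + F = 18 − 48 + 32 = 2.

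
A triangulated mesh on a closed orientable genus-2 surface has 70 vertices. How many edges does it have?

216

χ = 2 − 2·2 = -2, and every face is a triangle so 3F = 2E.
V − E + F = -2 with E = 3F/2 gives 70 − (3/2 − 1)·F = -2, so F = 144 and E = 216.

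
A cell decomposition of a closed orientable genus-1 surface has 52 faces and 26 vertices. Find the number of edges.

78

For a closed orientable surface of genus 1, χ = 2 − 2·1 = 0.
E = V + F − (0) = 26 + 52 − (0) = 78.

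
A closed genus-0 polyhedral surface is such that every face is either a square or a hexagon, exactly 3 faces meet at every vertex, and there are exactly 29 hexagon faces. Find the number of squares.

6

Let x be the number of squares; then F = 29 + x.
Edge–face incidences: 2E = 6·29 + 4·x = 174 + 4x.
Every vertex has degree 3, so 3V = 2E.
Euler: V − E + F = 2 ⇒ (2E)/3 − E + (29 + x) = 2.
Multiply by 6: 2·(2E) − 3·(2E) + 6·(29 + x) = 12, i.e. 174 + 6x − (174 + 4x) = 12.
Collecting terms: 2x = 12, so x = 6.
Then 2E = 174 + 4·6 = 198, so E = 99, V = 2E/3 = 66, F = 29 + 6 = 35.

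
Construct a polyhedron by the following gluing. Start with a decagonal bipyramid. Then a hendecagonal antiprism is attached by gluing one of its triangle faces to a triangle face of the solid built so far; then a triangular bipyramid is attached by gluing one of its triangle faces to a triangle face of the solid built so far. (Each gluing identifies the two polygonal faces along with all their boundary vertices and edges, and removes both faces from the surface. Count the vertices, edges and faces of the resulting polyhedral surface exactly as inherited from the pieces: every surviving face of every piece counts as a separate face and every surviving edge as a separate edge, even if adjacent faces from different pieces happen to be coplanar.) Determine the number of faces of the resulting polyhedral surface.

46

A decagonal bipyramid: V=12, E=30, F=20.
Attach a hendecagonal antiprism (V=22, E=44, F=24) along a 3-gon: merge 3 vertices and 3 edges, delete both glued faces → V=31, E=71, F=42.
Attach a triangular bipyramid (V=5, E=9, F=6) along a 3-gon: merge 3 vertices and 3 edges, delete both glued faces → V=33, E=77, F=46.
Check: V − E + F = 33 − 77 + 46 = 2.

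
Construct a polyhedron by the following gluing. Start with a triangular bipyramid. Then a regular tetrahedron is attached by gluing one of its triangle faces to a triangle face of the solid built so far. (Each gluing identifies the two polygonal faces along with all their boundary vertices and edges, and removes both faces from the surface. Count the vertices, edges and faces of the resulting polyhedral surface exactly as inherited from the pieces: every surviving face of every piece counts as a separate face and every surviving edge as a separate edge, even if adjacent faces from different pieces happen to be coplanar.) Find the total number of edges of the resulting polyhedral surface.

A triangular bipyramid: V=5, E=9, F=6.
Attach a regular tetrahedron (V=4, E=6, F=4) along a 3-gon: merge 3 vertices and 3 edges, delete both glued faces → V=6, E=12, F=8.
Check: V − E + F = 6 − 12 + 8 = 2.

12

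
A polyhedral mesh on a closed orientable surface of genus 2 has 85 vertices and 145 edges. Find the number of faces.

For a closed orientable surface of genus 2, χ = 2 − 2·2 = -2.
F = -2 − V + E = -2 − 85 + 145 = 58.

58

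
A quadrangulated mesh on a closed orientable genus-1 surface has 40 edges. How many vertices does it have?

20

χ = 2 − 2·1 = 0, and every face is a square so 4F = 2E.
F = 2E/4 = 20. Then V = 0 + E − F = 0 + 40 − 20 = 20.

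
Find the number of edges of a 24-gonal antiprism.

An antiprism on an n-gon has two n-gon caps and 2n triangles: V = 2·24 = 48, E = 4·24 = 96, F = 2·24 + 2 = 50.
Check: V − E + F = 48 − 96 + 50 = 2.

96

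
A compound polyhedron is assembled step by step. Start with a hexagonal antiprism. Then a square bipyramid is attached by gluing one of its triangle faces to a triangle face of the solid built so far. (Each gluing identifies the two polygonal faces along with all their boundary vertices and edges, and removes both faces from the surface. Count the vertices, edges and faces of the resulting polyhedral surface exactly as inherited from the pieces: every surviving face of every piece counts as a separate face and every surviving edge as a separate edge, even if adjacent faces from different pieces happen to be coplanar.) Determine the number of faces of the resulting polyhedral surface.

20

A hexagonal antiprism: V=12, E=24, F=14.
Attach a square bipyramid (V=6, E=12, F=8) along a 3-gon: merge 3 vertices and 3 edges, delete both glued faces → V=15, E=33, F=20.
Check: V − E + F = 15 − 33 + 20 = 2.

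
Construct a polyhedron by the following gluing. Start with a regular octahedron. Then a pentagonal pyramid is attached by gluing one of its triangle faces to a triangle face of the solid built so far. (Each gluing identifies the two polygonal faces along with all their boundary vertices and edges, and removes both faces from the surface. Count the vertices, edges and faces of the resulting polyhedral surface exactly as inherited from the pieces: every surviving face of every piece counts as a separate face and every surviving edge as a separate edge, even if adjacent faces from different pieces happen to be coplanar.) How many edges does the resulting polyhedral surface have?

A regular octahedron: V=6, E=12, F=8.
Attach a pentagonal pyramid (V=6, E=10, F=6) along a 3-gon: merge 3 vertices and 3 edges, delete both glued faces → V=9, E=19, F=12.
Check: V − E + F = 9 − 19 + 12 = 2.

19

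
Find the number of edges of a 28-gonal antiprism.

112

An antiprism on an n-gon has two n-gon caps and 2n triangles: V = 2·28 = 56, E = 4·28 = 112, F = 2·28 + 2 = 58.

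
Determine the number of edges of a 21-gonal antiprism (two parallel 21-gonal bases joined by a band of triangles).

84

An antiprism on an n-gon has two n-gon caps and 2n triangles: V = 2·21 = 42, E = 4·21 = 84, F = 2·21 + 2 = 44.
Check: V − E + F = 42 − 84 + 44 = 2.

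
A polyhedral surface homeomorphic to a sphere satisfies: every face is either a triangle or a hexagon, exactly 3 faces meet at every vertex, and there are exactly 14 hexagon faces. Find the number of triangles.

Let x be the number of triangles; then F = 14 + x.
Edge–face incidences: 2E = 6·14 + 3·x = 84 + 3x.
Every vertex has degree 3, so 3V = 2E.
Euler: V − E + F = 2 ⇒ (2E)/3 − E + (14 + x) = 2.
Multiply by 6: 2·(2E) − 3·(2E) + 6·(14 + x) = 12, i.e. 84 + 6x − (84 + 3x) = 12.
Collecting terms: 3x = 12, so x = 4.
Then 2E = 84 + 3·4 = 96, so E = 48, V = 2E/3 = 32, F = 14 + 4 = 18.

4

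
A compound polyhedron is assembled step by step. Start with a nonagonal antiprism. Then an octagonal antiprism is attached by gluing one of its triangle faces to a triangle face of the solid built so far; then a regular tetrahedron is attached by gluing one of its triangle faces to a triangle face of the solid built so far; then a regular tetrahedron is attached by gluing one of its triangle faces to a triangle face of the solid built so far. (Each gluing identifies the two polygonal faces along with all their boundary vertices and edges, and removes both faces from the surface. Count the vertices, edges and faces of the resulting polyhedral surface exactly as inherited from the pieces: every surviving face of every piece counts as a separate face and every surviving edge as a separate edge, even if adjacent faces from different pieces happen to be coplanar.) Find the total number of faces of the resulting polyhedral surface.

A nonagonal antiprism: V=18, E=36, F=20.
Attach an octagonal antiprism (V=16, E=32, F=18) along a 3-gon: merge 3 vertices and 3 edges, delete both glued faces → V=31, E=65, F=36.
Attach a regular tetrahedron (V=4, E=6, F=4) along a 3-gon: merge 3 vertices and 3 edges, delete both glued faces → V=32, E=68, F=38.
Attach a regular tetrahedron (V=4, E=6, F=4) along a 3-gon: merge 3 vertices and 3 edges, delete both glued faces → V=33, E=71, F=40.
Check: V − E + F = 33 − 71 + 40 = 2.

40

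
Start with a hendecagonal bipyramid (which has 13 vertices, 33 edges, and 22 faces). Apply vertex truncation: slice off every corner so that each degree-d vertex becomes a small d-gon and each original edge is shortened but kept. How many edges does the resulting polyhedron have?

99

Truncation replaces each original edge-end by a new vertex, so V′ = 2E = 66.
Each original edge survives, and each old vertex of degree d contributes d new edges; summing degrees gives Σd = 2E, so E′ = E + 2E = 3E = 99.
Each original face survives and each original vertex becomes one new face: F′ = F + V = 35.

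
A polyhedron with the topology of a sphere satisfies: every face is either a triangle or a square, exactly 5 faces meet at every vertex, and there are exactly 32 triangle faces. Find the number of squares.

Let x be the number of squares; then F = 32 + x.
Edge–face incidences: 2E = 3·32 + 4·x = 96 + 4x.
Every vertex has degree 5, so 5V = 2E.
Euler: V − E + F = 2 ⇒ (2E)/5 − E + (32 + x) = 2.
Multiply by 10: 2·(2E) − 5·(2E) + 10·(32 + x) = 20, i.e. 320 + 10x − 3·(96 + 4x) = 20.
Collecting terms: −2x + 32 = 20, so −2x = −12, so x = 6.
Then 2E = 96 + 4·6 = 120, so E = 60, V = 2E/5 = 24, F = 32 + 6 = 38.

6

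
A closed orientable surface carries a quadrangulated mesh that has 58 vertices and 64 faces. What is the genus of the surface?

Every face is a square, so 2E = 4·64 = 256, giving E = 128.
χ = V − E + F = 58 − 128 + 64 = -6.
For a closed orientable surface χ = 2 − 2g, so g = (2 − (-6))/2 = 4.

4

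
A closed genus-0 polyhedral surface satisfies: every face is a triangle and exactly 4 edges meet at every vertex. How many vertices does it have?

6

Each face has 3 edges and each edge borders two faces, so 2E = 3F.
Each vertex has degree 4, so 4V = 2E and hence V = 3F/4.
Euler: V − E + F = 2 ⇒ (3F/4) − (3F/2) + F = 2.
Multiply by 8: (6 − 12 + 8)F = 16, i.e. 2F = 16.
So F = 8, E = 3·8/2 = 12, V = 3·8/4 = 6.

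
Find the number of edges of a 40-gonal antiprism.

160

An antiprism on an n-gon has two n-gon caps and 2n triangles: V = 2·40 = 80, E = 4·40 = 160, F = 2·40 + 2 = 82.
Check: V − E + F = 80 − 160 + 82 = 2.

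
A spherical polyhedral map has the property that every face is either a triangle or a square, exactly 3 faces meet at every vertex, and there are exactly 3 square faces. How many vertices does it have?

6

Let x be the number of triangles; then F = 3 + x.
Edge–face incidences: 2E = 4·3 + 3·x = 12 + 3x.
Every vertex has degree 3, so 3V = 2E.
Euler: V − E + F = 2 ⇒ (2E)/3 − E + (3 + x) = 2.
Multiply by 6: 2·(2E) − 3·(2E) + 6·(3 + x) = 12, i.e. 18 + 6x − (12 + 3x) = 12.
Collecting terms: 3x + 6 = 12, so 3x = 6, so x = 2.
Then 2E = 12 + 3·2 = 18, so E = 9, V = 2E/3 = 6, F = 3 + 2 = 5.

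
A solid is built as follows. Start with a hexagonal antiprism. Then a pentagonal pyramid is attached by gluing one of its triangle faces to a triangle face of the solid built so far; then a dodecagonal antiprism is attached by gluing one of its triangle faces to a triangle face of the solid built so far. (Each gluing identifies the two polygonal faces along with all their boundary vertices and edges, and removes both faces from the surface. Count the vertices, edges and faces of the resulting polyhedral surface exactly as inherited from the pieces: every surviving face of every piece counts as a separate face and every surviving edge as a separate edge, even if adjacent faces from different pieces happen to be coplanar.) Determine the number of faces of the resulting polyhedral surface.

A hexagonal antiprism: V=12, E=24, F=14.
Attach a pentagonal pyramid (V=6, E=10, F=6) along a 3-gon: merge 3 vertices and 3 edges, delete both glued faces → V=15, E=31, F=18.
Attach a dodecagonal antiprism (V=24, E=48, F=26) along a 3-gon: merge 3 vertices and 3 edges, delete both glued faces → V=36, E=76, F=42.
Check: V − E + F = 36 − 76 + 42 = 2.

42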